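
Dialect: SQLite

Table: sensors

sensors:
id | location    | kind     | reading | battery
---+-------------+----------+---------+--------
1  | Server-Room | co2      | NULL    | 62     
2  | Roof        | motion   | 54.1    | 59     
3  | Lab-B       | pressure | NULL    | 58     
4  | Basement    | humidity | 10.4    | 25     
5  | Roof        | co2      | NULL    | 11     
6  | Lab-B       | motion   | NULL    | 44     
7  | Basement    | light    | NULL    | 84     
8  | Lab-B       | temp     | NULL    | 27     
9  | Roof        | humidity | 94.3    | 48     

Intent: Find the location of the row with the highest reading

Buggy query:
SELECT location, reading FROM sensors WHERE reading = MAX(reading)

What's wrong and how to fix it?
Bug: WHERE is evaluated per row; an aggregate over the whole table isn't defined there

Fix: Use a subquery: WHERE reading = (SELECT MAX(reading) FROM sensors)

Corrected query:
SELECT location, reading FROM sensors WHERE reading = (SELECT MAX(reading) FROM sensors)

Result:
location | reading
---------+--------
Roof     | 94.3   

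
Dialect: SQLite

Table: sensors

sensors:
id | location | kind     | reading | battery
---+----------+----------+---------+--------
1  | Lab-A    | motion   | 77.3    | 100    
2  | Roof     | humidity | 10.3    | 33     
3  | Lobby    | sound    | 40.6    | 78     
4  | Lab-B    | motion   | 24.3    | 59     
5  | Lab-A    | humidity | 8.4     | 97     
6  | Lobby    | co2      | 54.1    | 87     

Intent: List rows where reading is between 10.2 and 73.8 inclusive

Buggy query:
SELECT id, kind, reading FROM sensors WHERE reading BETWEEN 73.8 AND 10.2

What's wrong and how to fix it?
Bug: The bounds are reversed; BETWEEN a AND b requires a <= b to match anything

Fix: Write BETWEEN 10.2 AND 73.8

Corrected query:
SELECT id, kind, reading FROM sensors WHERE reading BETWEEN 10.2 AND 73.8

Result:
id | kind     | reading
---+----------+--------
2  | humidity | 10.3   
3  | sound    | 40.6   
4  | motion   | 24.3   
6  | co2      | 54.1   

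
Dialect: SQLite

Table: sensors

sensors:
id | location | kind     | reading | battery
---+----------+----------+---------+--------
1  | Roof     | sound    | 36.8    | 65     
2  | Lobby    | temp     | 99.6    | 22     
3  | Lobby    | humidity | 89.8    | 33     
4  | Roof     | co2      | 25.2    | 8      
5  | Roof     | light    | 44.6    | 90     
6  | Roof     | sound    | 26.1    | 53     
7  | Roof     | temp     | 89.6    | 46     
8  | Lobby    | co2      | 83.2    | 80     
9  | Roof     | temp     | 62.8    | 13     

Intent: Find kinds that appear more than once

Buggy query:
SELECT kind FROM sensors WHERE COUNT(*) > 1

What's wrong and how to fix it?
Bug: COUNT(*) is an aggregate and cannot be used in WHERE

Fix: Group first, then use HAVING for the count condition

Corrected query:
SELECT kind FROM sensors GROUP BY kind HAVING COUNT(*) > 1

Result:
kind 
-----
co2  
sound
temp 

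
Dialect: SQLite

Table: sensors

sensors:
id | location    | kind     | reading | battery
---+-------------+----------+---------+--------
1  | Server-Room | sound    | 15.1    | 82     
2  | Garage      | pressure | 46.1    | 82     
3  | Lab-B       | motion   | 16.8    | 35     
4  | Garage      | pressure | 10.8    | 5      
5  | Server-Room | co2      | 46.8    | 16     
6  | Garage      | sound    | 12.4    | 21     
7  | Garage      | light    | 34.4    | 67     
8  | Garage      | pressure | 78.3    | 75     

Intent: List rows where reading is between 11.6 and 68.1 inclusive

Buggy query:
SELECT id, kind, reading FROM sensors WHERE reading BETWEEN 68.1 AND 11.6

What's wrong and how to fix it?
Bug: BETWEEN expects the lower bound first; with 68.1 AND 11.6 the range is empty

Fix: Swap the bounds so the smaller value comes first

Corrected query:
SELECT id, kind, reading FROM sensors WHERE reading BETWEEN 11.6 AND 68.1

Result:
id | kind     | reading
---+----------+--------
1  | sound    | 15.1   
2  | pressure | 46.1   
3  | motion   | 16.8   
5  | co2      | 46.8   
6  | sound    | 12.4   
7  | light    | 34.4   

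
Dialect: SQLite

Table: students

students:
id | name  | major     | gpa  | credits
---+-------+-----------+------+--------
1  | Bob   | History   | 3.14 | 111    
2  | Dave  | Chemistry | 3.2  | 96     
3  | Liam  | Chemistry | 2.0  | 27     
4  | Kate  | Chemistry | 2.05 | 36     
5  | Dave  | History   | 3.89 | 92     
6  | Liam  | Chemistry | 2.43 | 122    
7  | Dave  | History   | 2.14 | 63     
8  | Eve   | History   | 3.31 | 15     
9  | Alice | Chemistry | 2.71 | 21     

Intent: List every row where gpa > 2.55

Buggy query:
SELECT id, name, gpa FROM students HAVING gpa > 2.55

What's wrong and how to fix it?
Bug: HAVING filters the output of aggregation, but this query has no GROUP BY and no aggregate functions, so SQLite rejects it (HAVING clause on a non-aggregate query); the condition here is per row

Fix: Replace HAVING with WHERE since the condition applies to individual rows

Corrected query:
SELECT id, name, gpa FROM students WHERE gpa > 2.55

Result:
id | name  | gpa 
---+-------+-----
1  | Bob   | 3.14
2  | Dave  | 3.2 
5  | Dave  | 3.89
8  | Eve   | 3.31
9  | Alice | 2.71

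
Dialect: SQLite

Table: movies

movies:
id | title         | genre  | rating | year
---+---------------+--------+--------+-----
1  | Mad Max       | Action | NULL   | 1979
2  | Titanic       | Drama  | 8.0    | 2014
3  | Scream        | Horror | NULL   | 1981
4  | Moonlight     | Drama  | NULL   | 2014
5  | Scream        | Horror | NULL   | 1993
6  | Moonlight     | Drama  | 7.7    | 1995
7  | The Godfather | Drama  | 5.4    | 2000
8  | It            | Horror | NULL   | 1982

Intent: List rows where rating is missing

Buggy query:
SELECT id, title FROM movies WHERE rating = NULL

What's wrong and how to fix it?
Bug: Comparing to NULL with '=' never matches; NULL = NULL is unknown, not true

Fix: Use IS NULL to test for NULL

Corrected query:
SELECT id, title FROM movies WHERE rating IS NULL

Result:
id | title    
---+----------
1  | Mad Max  
3  | Scream   
4  | Moonlight
5  | Scream   
8  | It       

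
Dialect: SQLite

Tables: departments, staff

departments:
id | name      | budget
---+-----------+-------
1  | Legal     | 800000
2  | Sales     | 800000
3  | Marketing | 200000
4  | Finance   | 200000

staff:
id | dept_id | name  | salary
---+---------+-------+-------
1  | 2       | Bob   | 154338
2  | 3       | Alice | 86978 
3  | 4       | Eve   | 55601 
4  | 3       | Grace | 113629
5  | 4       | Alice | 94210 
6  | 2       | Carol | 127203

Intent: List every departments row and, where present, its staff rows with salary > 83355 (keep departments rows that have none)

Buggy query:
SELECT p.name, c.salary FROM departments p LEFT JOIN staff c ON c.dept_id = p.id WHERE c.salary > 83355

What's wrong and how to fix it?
Bug: A WHERE condition on the right-hand table after LEFT JOIN drops unmatched parents

Fix: Put 'c.salary > 83355' in the JOIN's ON clause instead of WHERE

Corrected query:
SELECT p.name, c.salary FROM departments p LEFT JOIN staff c ON c.dept_id = p.id AND c.salary > 83355

Result:
name      | salary
----------+-------
Legal     | NULL  
Sales     | 127203
Sales     | 154338
Marketing | 86978 
Marketing | 113629
Finance   | 94210 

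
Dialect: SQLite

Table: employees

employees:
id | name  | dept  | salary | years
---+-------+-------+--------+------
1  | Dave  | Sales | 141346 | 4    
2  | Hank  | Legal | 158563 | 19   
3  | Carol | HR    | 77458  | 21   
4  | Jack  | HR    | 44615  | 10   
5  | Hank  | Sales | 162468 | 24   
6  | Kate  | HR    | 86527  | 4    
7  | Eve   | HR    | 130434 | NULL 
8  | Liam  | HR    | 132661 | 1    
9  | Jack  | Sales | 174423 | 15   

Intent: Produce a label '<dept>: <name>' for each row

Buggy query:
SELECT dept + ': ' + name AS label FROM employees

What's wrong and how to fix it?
Bug: SQLite uses || for string concatenation; + coerces text to numbers (yielding 0)

Fix: Use the || operator for string concatenation

Corrected query:
SELECT dept || ': ' || name AS label FROM employees

Result:
label      
-----------
Sales: Dave
Legal: Hank
HR: Carol  
HR: Jack   
Sales: Hank
HR: Kate   
HR: Eve    
HR: Liam   
Sales: Jack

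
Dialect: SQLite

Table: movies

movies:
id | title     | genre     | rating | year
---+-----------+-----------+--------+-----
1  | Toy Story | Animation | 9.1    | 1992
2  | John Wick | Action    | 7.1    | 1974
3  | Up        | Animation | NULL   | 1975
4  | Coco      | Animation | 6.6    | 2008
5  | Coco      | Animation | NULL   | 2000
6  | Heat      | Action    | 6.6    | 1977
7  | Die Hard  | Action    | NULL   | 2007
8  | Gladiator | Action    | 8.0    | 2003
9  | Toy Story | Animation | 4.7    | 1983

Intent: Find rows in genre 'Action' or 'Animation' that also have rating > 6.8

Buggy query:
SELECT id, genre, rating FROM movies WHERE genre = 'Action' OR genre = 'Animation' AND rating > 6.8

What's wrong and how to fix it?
Bug: AND binds tighter than OR, so this parses as genre = 'Action' OR (genre = 'Animation' AND rating > 6.8)

Fix: Group the OR with parentheses (or use IN), then AND the threshold

Corrected query:
SELECT id, genre, rating FROM movies WHERE (genre = 'Action' OR genre = 'Animation') AND rating > 6.8

Result:
id | genre     | rating
---+-----------+-------
1  | Animation | 9.1   
2  | Action    | 7.1   
8  | Action    | 8     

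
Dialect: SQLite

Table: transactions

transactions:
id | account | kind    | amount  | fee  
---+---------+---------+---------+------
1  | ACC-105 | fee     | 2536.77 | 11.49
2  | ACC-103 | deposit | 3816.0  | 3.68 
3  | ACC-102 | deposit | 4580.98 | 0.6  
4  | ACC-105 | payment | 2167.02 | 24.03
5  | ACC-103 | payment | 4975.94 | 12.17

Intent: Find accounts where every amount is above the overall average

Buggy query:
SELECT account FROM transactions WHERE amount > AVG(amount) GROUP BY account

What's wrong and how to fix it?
Bug: WHERE evaluates per row before aggregation, so AVG() is unavailable

Fix: Use a subquery for AVG and a HAVING MIN(...) filter so the condition holds for every row in the group

Corrected query:
SELECT account FROM transactions GROUP BY account HAVING MIN(amount) > (SELECT AVG(amount) FROM transactions)

Result:
account
-------
ACC-102
ACC-103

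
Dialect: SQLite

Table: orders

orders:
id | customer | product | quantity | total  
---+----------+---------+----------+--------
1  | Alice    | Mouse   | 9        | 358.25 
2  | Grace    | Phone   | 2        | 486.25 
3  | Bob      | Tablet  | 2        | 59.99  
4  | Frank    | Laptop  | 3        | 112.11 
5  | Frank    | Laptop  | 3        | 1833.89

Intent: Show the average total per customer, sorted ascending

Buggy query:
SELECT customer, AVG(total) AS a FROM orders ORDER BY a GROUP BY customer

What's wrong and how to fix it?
Bug: GROUP BY must precede ORDER BY

Fix: Reorder: SELECT … FROM … GROUP BY … ORDER BY …

Corrected query:
SELECT customer, AVG(total) AS a FROM orders GROUP BY customer ORDER BY a

Result:
customer | a     
---------+-------
Bob      | 59.99 
Alice    | 358.25
Grace    | 486.25
Frank    | 973   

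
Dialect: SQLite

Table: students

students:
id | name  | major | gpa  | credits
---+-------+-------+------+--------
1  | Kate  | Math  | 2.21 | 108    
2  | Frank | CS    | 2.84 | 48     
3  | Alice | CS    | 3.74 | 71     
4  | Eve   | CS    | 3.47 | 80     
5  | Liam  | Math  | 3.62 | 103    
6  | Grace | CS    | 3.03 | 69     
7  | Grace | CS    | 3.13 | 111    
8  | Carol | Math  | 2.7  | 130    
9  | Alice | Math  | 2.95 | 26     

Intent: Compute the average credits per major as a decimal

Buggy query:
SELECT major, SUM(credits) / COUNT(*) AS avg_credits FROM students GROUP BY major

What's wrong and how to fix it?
Bug: Both operands are integers, so '/' performs integer division and truncates

Fix: Cast one side to REAL so the division keeps the fractional part

Corrected query:
SELECT major, SUM(credits) * 1.0 / COUNT(*) AS avg_credits FROM students GROUP BY major

Result:
major | avg_credits
------+------------
CS    | 75.8       
Math  | 91.75      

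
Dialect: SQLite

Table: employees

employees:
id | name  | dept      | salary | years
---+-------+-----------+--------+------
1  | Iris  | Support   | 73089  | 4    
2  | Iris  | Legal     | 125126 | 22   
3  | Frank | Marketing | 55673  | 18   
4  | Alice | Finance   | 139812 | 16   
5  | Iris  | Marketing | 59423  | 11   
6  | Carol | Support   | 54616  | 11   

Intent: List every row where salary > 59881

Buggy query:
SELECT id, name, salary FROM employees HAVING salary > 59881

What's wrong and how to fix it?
Bug: HAVING filters the output of aggregation, but this query has no GROUP BY and no aggregate functions, so SQLite rejects it (HAVING clause on a non-aggregate query); the condition here is per row

Fix: Use WHERE for row-level filtering

Corrected query:
SELECT id, name, salary FROM employees WHERE salary > 59881

Result:
id | name  | salary
---+-------+-------
1  | Iris  | 73089 
2  | Iris  | 125126
4  | Alice | 139812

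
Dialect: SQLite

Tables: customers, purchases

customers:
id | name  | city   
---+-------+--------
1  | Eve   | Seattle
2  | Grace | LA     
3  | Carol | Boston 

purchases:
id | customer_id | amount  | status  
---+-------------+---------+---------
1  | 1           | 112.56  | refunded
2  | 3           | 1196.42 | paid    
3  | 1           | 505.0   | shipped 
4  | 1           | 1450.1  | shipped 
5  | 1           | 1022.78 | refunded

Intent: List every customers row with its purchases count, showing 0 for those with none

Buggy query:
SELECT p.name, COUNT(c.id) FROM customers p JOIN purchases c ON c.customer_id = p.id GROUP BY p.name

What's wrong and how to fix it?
Bug: INNER JOIN drops customers rows that have no matching purchases rows

Fix: Switch to LEFT JOIN to retain unmatched parent rows

Corrected query:
SELECT p.name, COUNT(c.id) FROM customers p LEFT JOIN purchases c ON c.customer_id = p.id GROUP BY p.name

Result:
name  | COUNT(c.id)
------+------------
Carol | 1          
Eve   | 4          
Grace | 0          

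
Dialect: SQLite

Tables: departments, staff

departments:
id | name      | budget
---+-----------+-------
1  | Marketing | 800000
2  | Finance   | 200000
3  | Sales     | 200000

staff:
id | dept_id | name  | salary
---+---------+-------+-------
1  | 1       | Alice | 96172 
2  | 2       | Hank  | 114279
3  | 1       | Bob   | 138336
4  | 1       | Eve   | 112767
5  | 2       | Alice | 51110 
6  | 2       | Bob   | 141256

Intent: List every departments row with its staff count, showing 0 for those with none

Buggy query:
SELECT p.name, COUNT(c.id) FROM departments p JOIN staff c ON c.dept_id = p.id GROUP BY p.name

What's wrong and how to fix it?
Bug: INNER JOIN drops departments rows that have no matching staff rows

Fix: Use LEFT JOIN so parents without children still appear (COUNT(c.id) gives 0)

Corrected query:
SELECT p.name, COUNT(c.id) FROM departments p LEFT JOIN staff c ON c.dept_id = p.id GROUP BY p.name

Result:
name      | COUNT(c.id)
----------+------------
Finance   | 3          
Marketing | 3          
Sales     | 0          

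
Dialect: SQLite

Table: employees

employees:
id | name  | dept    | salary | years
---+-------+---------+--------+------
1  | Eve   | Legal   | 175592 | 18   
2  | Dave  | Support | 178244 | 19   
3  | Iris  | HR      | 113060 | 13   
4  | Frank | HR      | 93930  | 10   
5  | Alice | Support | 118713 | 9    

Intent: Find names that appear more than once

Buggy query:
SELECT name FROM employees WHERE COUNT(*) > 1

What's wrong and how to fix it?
Bug: WHERE can't reference COUNT(*); aggregates are computed after WHERE

Fix: GROUP BY name, then filter groups with HAVING COUNT(*) > 1

Corrected query:
SELECT name FROM employees GROUP BY name HAVING COUNT(*) > 1

Result:
(no rows)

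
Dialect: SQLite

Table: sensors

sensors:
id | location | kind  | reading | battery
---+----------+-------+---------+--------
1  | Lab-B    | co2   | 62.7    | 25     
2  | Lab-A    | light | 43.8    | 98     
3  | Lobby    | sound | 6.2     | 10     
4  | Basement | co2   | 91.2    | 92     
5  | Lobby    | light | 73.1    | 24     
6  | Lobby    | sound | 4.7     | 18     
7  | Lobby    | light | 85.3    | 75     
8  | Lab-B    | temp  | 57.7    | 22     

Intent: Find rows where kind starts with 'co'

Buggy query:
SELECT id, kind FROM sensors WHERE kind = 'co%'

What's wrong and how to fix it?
Bug: '=' compares the literal string including the % character; pattern matching needs LIKE

Fix: Use LIKE for wildcard pattern matching

Corrected query:
SELECT id, kind FROM sensors WHERE kind LIKE 'co%'

Result:
id | kind
---+-----
1  | co2 
4  | co2 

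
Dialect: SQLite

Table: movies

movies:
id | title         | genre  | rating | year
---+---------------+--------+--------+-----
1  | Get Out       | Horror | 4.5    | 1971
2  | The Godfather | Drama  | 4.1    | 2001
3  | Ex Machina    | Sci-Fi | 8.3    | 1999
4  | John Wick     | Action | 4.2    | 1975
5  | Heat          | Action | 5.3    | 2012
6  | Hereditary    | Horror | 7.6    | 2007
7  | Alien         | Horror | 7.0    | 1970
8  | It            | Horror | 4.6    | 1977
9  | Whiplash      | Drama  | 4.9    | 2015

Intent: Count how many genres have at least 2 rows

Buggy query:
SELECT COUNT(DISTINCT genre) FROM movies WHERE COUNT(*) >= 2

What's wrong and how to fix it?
Bug: WHERE filters individual rows, not groups, so a group-level COUNT is invalid there

Fix: Use a subquery that GROUPs and filters with HAVING, then count its rows

Corrected query:
SELECT COUNT(*) FROM (SELECT genre FROM movies GROUP BY genre HAVING COUNT(*) >= 2)

Result:
COUNT(*)
--------
3       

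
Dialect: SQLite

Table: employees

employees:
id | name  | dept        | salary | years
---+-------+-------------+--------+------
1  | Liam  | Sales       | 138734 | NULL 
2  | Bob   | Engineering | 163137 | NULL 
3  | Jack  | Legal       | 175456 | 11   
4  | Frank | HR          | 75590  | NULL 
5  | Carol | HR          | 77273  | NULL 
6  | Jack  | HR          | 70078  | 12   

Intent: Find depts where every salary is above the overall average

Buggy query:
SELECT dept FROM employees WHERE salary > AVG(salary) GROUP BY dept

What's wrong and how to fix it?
Bug: AVG() is an aggregate; it can't sit directly in WHERE

Fix: Use a subquery for AVG and a HAVING MIN(...) filter so the condition holds for every row in the group

Corrected query:
SELECT dept FROM employees GROUP BY dept HAVING MIN(salary) > (SELECT AVG(salary) FROM employees)

Result:
dept       
-----------
Engineering
Legal      
Sales      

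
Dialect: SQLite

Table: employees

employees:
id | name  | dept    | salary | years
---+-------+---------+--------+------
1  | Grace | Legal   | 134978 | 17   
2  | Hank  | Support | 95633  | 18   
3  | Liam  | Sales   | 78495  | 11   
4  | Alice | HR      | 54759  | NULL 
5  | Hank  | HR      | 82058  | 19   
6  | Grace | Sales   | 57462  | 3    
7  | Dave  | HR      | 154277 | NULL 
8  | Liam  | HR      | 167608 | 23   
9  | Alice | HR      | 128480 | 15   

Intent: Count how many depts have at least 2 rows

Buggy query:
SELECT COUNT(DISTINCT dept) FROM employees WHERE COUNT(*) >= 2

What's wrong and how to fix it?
Bug: WHERE filters individual rows, not groups, so a group-level COUNT is invalid there

Fix: Group first with HAVING COUNT(*) >= 2, then COUNT the resulting groups

Corrected query:
SELECT COUNT(*) FROM (SELECT dept FROM employees GROUP BY dept HAVING COUNT(*) >= 2)

Result:
COUNT(*)
--------
2       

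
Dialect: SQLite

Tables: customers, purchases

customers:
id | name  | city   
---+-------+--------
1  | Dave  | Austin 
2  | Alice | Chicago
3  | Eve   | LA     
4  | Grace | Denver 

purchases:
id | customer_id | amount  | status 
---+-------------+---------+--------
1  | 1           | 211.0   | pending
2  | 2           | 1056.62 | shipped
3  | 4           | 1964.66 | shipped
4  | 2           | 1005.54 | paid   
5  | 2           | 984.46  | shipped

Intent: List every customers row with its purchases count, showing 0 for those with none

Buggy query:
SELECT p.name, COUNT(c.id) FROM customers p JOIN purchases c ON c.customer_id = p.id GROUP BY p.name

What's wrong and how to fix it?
Bug: An inner join excludes parents with zero children

Fix: Use LEFT JOIN so parents without children still appear (COUNT(c.id) gives 0)

Corrected query:
SELECT p.name, COUNT(c.id) FROM customers p LEFT JOIN purchases c ON c.customer_id = p.id GROUP BY p.name

Result:
name  | COUNT(c.id)
------+------------
Alice | 3          
Dave  | 1          
Eve   | 0          
Grace | 1          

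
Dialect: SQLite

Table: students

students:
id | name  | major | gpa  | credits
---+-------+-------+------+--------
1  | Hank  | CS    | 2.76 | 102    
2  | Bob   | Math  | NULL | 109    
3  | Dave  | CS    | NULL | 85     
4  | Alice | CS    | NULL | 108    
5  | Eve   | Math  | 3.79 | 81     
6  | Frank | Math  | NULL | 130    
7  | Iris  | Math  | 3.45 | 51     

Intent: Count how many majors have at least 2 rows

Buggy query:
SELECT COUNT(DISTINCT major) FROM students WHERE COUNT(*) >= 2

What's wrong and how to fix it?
Bug: WHERE filters individual rows, not groups, so a group-level COUNT is invalid there

Fix: Group first with HAVING COUNT(*) >= 2, then COUNT the resulting groups

Corrected query:
SELECT COUNT(*) FROM (SELECT major FROM students GROUP BY major HAVING COUNT(*) >= 2)

Result:
COUNT(*)
--------
2       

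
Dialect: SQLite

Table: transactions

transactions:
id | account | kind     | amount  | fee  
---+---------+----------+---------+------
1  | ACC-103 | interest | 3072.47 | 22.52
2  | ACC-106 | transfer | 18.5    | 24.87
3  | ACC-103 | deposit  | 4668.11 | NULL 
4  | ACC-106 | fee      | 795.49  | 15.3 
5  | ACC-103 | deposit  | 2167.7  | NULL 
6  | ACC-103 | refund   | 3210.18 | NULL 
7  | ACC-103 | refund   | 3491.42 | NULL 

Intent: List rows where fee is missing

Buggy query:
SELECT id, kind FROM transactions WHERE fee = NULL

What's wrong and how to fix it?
Bug: '= NULL' is always unknown in SQL three-valued logic, so no rows match

Fix: Use IS NULL to test for NULL

Corrected query:
SELECT id, kind FROM transactions WHERE fee IS NULL

Result:
id | kind   
---+--------
3  | deposit
5  | deposit
6  | refund 
7  | refund 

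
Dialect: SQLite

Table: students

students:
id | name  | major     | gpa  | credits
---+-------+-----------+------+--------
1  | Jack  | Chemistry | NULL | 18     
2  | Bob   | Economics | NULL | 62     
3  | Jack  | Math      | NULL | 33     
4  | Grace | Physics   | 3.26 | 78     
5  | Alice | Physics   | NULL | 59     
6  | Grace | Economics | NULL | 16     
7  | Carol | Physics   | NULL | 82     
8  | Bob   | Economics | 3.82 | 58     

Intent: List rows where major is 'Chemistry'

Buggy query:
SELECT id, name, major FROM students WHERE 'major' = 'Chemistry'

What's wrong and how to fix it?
Bug: Single quotes denote string literals in SQL; the column name is being compared as a constant string

Fix: Remove the quotes around the column name (or use double quotes for an identifier)

Corrected query:
SELECT id, name, major FROM students WHERE major = 'Chemistry'

Result:
id | name | major    
---+------+----------
1  | Jack | Chemistry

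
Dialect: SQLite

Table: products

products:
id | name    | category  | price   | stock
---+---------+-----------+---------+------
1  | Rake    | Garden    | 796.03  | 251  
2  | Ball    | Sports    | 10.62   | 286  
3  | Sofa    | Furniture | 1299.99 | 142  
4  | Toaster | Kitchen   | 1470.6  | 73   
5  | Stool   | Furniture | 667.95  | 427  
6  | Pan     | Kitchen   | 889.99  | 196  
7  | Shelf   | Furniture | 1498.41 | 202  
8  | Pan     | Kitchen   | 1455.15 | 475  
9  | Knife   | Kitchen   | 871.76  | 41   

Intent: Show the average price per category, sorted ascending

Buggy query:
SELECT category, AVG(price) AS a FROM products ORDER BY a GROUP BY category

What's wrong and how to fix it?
Bug: GROUP BY must precede ORDER BY

Fix: Move ORDER BY to the end, after GROUP BY

Corrected query:
SELECT category, AVG(price) AS a FROM products GROUP BY category ORDER BY a

Result:
category  | a       
----------+---------
Sports    | 10.62   
Garden    | 796.03  
Furniture | 1155.45 
Kitchen   | 1171.875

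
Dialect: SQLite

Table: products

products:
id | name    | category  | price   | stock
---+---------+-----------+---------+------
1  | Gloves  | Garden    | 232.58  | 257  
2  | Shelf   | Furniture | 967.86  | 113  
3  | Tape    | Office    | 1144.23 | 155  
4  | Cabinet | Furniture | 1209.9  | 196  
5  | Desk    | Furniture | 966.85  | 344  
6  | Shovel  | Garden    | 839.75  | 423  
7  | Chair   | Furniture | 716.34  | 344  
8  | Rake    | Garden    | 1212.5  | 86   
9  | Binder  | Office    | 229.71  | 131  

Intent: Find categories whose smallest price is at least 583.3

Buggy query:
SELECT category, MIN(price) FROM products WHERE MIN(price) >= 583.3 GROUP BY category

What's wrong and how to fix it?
Bug: Aggregates like MIN are computed per group after WHERE runs

Fix: Use HAVING for the per-group MIN condition

Corrected query:
SELECT category, MIN(price) FROM products GROUP BY category HAVING MIN(price) >= 583.3

Result:
category  | MIN(price)
----------+-----------
Furniture | 716.34    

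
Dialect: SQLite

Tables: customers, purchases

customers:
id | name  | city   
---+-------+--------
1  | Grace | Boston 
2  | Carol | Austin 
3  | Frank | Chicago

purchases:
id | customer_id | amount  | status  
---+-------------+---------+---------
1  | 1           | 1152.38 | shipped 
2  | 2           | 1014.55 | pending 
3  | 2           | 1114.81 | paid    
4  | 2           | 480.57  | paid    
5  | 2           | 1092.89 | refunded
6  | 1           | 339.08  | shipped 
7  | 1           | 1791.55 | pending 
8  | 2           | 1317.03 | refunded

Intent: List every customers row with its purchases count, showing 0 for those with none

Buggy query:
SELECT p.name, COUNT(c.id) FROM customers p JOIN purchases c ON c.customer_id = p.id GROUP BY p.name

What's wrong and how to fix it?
Bug: An inner join excludes parents with zero children

Fix: Use LEFT JOIN so parents without children still appear (COUNT(c.id) gives 0)

Corrected query:
SELECT p.name, COUNT(c.id) FROM customers p LEFT JOIN purchases c ON c.customer_id = p.id GROUP BY p.name

Result:
name  | COUNT(c.id)
------+------------
Carol | 5          
Frank | 0          
Grace | 3          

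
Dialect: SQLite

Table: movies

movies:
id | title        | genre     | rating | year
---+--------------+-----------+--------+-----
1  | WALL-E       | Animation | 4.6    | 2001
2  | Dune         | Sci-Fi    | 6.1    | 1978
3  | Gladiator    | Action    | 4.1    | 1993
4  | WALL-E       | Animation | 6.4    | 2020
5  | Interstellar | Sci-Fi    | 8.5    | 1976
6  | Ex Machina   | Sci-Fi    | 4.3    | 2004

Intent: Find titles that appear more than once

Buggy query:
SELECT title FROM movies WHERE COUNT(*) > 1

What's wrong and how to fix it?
Bug: COUNT(*) is an aggregate and cannot be used in WHERE

Fix: GROUP BY title, then filter groups with HAVING COUNT(*) > 1

Corrected query:
SELECT title FROM movies GROUP BY title HAVING COUNT(*) > 1

Result:
title 
------
WALL-E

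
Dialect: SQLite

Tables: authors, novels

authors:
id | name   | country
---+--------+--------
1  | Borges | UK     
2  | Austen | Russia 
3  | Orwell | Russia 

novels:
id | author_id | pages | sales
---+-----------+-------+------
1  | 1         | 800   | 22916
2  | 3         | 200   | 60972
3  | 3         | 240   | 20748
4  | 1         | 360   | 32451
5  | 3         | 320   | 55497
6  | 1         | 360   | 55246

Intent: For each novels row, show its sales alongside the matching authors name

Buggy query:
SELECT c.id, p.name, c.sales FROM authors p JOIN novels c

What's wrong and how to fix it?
Bug: JOIN with no ON clause produces a cartesian product; every novels row pairs with every authors row

Fix: Add ON c.author_id = p.id to the JOIN

Corrected query:
SELECT c.id, p.name, c.sales FROM authors p JOIN novels c ON c.author_id = p.id

Result:
id | name   | sales
---+--------+------
1  | Borges | 22916
2  | Orwell | 60972
3  | Orwell | 20748
4  | Borges | 32451
5  | Orwell | 55497
6  | Borges | 55246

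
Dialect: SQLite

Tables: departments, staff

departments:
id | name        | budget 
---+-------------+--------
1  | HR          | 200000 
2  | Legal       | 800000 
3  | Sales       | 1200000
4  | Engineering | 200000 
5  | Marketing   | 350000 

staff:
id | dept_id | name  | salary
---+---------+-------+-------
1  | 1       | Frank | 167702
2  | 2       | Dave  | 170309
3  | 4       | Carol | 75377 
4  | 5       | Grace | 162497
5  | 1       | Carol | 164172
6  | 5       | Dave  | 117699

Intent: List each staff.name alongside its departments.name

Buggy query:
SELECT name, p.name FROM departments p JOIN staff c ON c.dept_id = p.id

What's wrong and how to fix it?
Bug: 'name' exists in both joined tables, so the database can't tell which one is meant

Fix: Qualify the column with its table alias (c.name)

Corrected query:
SELECT c.name, p.name FROM departments p JOIN staff c ON c.dept_id = p.id

Result:
name  | name       
------+------------
Frank | HR         
Dave  | Legal      
Carol | Engineering
Grace | Marketing  
Carol | HR         
Dave  | Marketing  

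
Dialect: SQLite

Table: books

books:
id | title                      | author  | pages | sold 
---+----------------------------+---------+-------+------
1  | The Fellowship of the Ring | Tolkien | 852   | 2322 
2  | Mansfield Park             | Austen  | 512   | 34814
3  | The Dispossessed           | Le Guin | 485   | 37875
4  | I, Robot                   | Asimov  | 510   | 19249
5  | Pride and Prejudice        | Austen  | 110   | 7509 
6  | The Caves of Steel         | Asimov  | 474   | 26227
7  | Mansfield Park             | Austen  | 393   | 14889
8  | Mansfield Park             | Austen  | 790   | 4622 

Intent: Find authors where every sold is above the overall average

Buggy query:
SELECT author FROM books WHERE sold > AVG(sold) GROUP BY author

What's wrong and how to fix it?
Bug: WHERE evaluates per row before aggregation, so AVG() is unavailable

Fix: Compute the overall average in a scalar subquery and compare each group's MIN against it in HAVING

Corrected query:
SELECT author FROM books GROUP BY author HAVING MIN(sold) > (SELECT AVG(sold) FROM books)

Result:
author 
-------
Asimov 
Le Guin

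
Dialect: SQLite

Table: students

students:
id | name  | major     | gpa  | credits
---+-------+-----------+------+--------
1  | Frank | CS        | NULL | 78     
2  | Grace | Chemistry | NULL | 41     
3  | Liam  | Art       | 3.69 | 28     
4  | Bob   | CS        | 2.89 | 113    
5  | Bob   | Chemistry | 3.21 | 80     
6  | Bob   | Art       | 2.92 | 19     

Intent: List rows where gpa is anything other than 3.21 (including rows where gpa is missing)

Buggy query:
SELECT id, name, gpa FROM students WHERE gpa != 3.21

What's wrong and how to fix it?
Bug: 'gpa != 3.21' is unknown when gpa is NULL, so NULL rows are silently excluded

Fix: Add an explicit OR gpa IS NULL to include the missing-value rows

Corrected query:
SELECT id, name, gpa FROM students WHERE gpa != 3.21 OR gpa IS NULL

Result:
id | name  | gpa 
---+-------+-----
1  | Frank | NULL
2  | Grace | NULL
3  | Liam  | 3.69
4  | Bob   | 2.89
6  | Bob   | 2.92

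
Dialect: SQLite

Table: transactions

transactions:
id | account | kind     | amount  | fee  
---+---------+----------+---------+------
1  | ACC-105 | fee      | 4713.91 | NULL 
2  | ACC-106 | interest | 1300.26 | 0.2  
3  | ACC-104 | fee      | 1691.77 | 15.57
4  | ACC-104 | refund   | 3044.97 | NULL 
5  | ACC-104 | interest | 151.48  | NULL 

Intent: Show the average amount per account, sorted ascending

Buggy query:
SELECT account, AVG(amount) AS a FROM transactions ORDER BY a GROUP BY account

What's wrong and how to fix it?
Bug: ORDER BY appears before GROUP BY; SQL clause order requires GROUP BY first

Fix: Move ORDER BY to the end, after GROUP BY

Corrected query:
SELECT account, AVG(amount) AS a FROM transactions GROUP BY account ORDER BY a

Result:
account | a          
--------+------------
ACC-106 | 1300.26    
ACC-104 | 1629.406667
ACC-105 | 4713.91    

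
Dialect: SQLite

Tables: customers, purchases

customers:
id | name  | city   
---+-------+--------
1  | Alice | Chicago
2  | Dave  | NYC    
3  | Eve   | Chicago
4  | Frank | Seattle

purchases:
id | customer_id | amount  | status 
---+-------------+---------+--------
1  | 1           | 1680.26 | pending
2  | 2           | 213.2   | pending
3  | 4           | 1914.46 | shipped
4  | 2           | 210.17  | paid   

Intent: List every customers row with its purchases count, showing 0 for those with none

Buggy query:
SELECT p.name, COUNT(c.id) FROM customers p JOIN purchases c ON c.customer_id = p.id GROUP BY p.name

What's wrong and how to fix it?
Bug: An inner join excludes parents with zero children

Fix: Use LEFT JOIN so parents without children still appear (COUNT(c.id) gives 0)

Corrected query:
SELECT p.name, COUNT(c.id) FROM customers p LEFT JOIN purchases c ON c.customer_id = p.id GROUP BY p.name

Result:
name  | COUNT(c.id)
------+------------
Alice | 1          
Dave  | 2          
Eve   | 0          
Frank | 1          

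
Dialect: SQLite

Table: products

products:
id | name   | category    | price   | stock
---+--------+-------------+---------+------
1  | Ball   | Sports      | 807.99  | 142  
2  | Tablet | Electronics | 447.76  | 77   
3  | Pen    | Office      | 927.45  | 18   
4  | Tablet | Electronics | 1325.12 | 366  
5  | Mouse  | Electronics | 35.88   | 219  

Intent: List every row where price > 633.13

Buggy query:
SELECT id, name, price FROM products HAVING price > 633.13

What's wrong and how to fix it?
Bug: HAVING filters the output of aggregation, but this query has no GROUP BY and no aggregate functions, so SQLite rejects it (HAVING clause on a non-aggregate query); the condition here is per row

Fix: Replace HAVING with WHERE since the condition applies to individual rows

Corrected query:
SELECT id, name, price FROM products WHERE price > 633.13

Result:
id | name   | price  
---+--------+--------
1  | Ball   | 807.99 
3  | Pen    | 927.45 
4  | Tablet | 1325.12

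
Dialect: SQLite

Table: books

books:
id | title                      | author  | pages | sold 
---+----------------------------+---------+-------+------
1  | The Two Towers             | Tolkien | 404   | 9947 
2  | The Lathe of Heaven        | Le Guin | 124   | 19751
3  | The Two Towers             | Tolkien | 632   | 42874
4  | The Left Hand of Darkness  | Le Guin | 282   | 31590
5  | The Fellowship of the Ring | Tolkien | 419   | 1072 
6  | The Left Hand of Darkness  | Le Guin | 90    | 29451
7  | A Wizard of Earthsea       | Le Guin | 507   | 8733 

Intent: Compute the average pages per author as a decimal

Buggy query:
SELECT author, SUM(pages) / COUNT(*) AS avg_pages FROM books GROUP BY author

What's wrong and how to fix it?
Bug: Both operands are integers, so '/' performs integer division and truncates

Fix: Multiply by 1.0 (or CAST to REAL) to force floating-point division

Corrected query:
SELECT author, SUM(pages) * 1.0 / COUNT(*) AS avg_pages FROM books GROUP BY author

Result:
author  | avg_pages
--------+----------
Le Guin | 250.75   
Tolkien | 485      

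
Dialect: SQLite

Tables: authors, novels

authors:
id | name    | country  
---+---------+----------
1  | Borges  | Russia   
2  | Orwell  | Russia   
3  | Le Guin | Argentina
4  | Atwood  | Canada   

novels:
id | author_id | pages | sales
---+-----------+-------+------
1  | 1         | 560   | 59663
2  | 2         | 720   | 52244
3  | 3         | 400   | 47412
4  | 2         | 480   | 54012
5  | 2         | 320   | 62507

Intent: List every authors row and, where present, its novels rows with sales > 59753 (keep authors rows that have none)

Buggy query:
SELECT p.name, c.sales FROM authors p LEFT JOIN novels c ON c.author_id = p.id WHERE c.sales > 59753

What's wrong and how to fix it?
Bug: A WHERE condition on the right-hand table after LEFT JOIN drops unmatched parents

Fix: Put 'c.sales > 59753' in the JOIN's ON clause instead of WHERE

Corrected query:
SELECT p.name, c.sales FROM authors p LEFT JOIN novels c ON c.author_id = p.id AND c.sales > 59753

Result:
name    | sales
--------+------
Borges  | NULL 
Orwell  | 62507
Le Guin | NULL 
Atwood  | NULL 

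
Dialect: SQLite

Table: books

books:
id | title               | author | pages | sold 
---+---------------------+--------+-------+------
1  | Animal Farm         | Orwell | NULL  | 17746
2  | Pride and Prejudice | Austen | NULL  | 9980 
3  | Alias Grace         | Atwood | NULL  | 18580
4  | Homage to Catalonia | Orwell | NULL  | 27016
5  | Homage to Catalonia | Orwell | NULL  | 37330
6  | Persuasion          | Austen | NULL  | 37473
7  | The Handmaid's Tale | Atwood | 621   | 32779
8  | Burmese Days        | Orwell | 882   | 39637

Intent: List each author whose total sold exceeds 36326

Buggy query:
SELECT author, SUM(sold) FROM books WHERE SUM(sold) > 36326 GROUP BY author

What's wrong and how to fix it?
Bug: WHERE runs before GROUP BY, so aggregates aren't available there

Fix: Move the aggregate condition to a HAVING clause

Corrected query:
SELECT author, SUM(sold) FROM books GROUP BY author HAVING SUM(sold) > 36326

Result:
author | SUM(sold)
-------+----------
Atwood | 51359    
Austen | 47453    
Orwell | 121729   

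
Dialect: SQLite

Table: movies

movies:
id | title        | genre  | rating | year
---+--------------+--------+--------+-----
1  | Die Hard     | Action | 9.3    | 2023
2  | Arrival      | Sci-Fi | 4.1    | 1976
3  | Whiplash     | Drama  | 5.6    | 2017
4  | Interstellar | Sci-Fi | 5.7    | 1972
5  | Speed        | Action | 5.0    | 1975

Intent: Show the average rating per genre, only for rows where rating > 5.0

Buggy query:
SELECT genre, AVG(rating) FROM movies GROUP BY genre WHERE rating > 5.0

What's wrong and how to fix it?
Bug: Row-level WHERE must come before GROUP BY in the clause order

Fix: Move the WHERE clause before GROUP BY

Corrected query:
SELECT genre, AVG(rating) FROM movies WHERE rating > 5.0 GROUP BY genre

Result:
genre  | AVG(rating)
-------+------------
Action | 9.3        
Drama  | 5.6        
Sci-Fi | 5.7        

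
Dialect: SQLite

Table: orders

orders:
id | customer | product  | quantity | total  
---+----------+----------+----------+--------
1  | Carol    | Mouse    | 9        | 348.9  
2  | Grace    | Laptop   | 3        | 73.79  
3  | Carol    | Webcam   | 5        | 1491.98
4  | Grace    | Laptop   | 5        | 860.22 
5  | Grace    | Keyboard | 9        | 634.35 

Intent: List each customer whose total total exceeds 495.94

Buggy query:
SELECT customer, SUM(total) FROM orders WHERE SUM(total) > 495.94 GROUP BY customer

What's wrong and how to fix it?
Bug: SUM(total) is an aggregate, but WHERE filters rows before aggregation

Fix: Use HAVING (which filters groups after aggregation) instead of WHERE

Corrected query:
SELECT customer, SUM(total) FROM orders GROUP BY customer HAVING SUM(total) > 495.94

Result:
customer | SUM(total)
---------+-----------
Carol    | 1840.88   
Grace    | 1568.36   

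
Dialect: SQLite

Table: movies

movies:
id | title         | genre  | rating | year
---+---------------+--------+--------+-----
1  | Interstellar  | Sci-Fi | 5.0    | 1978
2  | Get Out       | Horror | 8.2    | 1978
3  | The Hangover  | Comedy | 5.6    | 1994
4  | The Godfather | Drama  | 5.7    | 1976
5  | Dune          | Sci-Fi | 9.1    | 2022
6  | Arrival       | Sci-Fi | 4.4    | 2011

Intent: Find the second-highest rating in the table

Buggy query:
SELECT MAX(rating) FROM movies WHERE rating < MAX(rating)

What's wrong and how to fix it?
Bug: The inner MAX is an aggregate inside WHERE, which is not allowed

Fix: Compute the overall MAX in a subquery, then take MAX of rows below it

Corrected query:
SELECT MAX(rating) FROM movies WHERE rating < (SELECT MAX(rating) FROM movies)

Result:
MAX(rating)
-----------
8.2        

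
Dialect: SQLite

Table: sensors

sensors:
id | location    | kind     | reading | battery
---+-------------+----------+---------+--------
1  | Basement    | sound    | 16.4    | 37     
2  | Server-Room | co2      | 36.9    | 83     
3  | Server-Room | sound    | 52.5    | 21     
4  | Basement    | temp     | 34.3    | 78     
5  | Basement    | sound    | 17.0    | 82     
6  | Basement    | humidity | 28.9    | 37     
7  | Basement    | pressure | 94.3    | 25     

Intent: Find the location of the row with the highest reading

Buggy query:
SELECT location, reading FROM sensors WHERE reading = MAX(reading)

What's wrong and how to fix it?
Bug: WHERE is evaluated per row; an aggregate over the whole table isn't defined there

Fix: Wrap MAX in a scalar subquery so WHERE compares against a single value

Corrected query:
SELECT location, reading FROM sensors WHERE reading = (SELECT MAX(reading) FROM sensors)

Result:
location | reading
---------+--------
Basement | 94.3   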